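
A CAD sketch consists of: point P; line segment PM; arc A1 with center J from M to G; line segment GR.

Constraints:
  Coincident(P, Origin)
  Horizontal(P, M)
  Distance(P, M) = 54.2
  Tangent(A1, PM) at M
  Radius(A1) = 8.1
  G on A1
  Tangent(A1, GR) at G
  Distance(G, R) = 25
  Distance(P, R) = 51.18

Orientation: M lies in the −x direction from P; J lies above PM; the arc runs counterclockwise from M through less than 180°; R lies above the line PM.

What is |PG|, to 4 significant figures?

46.72

P is at the origin; P and M share the same y with |PM| = 54.2 and M on the −x side, so M = (-54.20, 0.000). Since A1 is tangent to PM there, JM ⟂ PM, so J = M + (0, 8.1) = (-54.20, 8.100). Since JG ⟂ GR (tangency), |JR| = √(8.1² + 25.0²) = 26.28 regardless of where G sits on A1. So R lies on both circle(P, 51.18) and circle(J, 26.28); the above-PM intersection is R = (-40.90, 30.77). G is the foot of the tangent from R: G = (-46.29, 6.354).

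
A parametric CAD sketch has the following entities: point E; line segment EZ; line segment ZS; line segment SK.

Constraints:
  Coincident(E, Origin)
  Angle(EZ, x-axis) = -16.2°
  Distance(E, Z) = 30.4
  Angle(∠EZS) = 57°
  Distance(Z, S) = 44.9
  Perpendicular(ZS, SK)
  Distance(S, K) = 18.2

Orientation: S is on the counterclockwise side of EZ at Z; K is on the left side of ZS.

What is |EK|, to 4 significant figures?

29.27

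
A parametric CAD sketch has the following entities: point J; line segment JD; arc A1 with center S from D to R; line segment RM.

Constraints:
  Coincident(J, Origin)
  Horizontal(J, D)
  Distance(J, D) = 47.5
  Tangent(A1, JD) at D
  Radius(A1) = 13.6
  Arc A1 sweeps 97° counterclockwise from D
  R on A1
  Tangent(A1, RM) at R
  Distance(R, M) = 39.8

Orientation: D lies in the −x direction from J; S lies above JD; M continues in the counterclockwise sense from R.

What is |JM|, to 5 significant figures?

67.143

On A1, D sits at bearing -90° from S; a 97° counterclockwise sweep puts R at bearing 7°, so R = S + 13.6·(cos 7°, sin 7°) = (-34.001, 15.257). Tangency of A1 to RM means the radius SR is perpendicular to RM, so RM runs along (−sin 7°, cos 7°); with |RM| = 39.8, M = (-38.852, 54.761). Then |JM| = |M − J| = 67.143.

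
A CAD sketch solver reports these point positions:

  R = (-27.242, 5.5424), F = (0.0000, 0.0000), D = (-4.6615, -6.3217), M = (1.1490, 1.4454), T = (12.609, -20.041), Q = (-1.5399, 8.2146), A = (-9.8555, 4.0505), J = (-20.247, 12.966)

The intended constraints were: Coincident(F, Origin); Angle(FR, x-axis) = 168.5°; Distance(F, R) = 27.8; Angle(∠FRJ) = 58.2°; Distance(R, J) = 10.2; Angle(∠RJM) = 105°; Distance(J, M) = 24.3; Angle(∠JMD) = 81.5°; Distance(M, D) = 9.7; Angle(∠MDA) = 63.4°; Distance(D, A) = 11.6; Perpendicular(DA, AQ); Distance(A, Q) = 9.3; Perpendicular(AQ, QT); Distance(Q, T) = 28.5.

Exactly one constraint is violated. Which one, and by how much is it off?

Distance(Q, T) = 28.5 — off by 3.10.

F = (0.00, 0.00) ✓; FR at 168.5° ✓; |FR| = 27.80 ✓; ∠FRJ = 58.20° ✓; |RJ| = 10.20 ✓; ∠RJM = 105.0° ✓; |JM| = 24.30 ✓; ∠JMD = 81.50° ✓; |MD| = 9.700 ✓; ∠MDA = 63.40° ✓; |DA| = 11.60 ✓; ∠(DA, AQ) = 90.00° ✓; |AQ| = 9.300 ✓; ∠(AQ, QT) = 90.00° ✓; |QT| = 31.60 ✗.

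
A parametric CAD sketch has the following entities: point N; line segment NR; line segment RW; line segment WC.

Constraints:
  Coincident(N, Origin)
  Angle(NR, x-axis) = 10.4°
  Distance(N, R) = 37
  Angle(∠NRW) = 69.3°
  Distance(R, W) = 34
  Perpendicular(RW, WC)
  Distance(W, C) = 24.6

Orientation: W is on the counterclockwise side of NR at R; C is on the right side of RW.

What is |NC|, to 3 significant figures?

62.8

N is at the origin; NR runs at 10.4° with length 37.0, so R = 37.0·(cos 10.4°, sin 10.4°) = (36.4, 6.68). ∠NRW = 69.3°, so RW runs at 10.4° + (180° − 69.3°) = 121° from the x-axis; with |RW| = 34.0, W = R + 34.0·(cos 121°, sin 121°) = (18.8, 35.8). The perpendicularity gives WC at right angles to RW; with |WC| = 24.6 on the right of RW, C = W + 24.6·(0.856, 0.517) = (39.9, 48.5). Then |NC| = |C − N| = 62.8.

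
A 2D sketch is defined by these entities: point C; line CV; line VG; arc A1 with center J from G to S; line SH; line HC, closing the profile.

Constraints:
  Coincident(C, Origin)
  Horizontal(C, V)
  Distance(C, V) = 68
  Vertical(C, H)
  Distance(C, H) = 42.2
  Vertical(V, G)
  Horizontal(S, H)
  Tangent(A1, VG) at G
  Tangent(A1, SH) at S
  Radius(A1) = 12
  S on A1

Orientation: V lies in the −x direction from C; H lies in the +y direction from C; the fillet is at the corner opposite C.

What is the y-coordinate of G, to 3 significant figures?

30.2

C is at the origin; CV is horizontal with |CV| = 68.0 and V on the −x side, so V = (-68.0, 0.00). C and H share the same x with |CH| = 42.2 and H on the +y side, so H = (0.00, 42.2). The virtual corner opposite C is at (-68.0, 42.2). Since A1 is tangent to VG there, JG ⟂ VG and tangency of A1 to SH means the radius JS is perpendicular to SH, with radius 12.0, so the center J sits 12.0 in from both sides at J = (-56.0, 30.2). That places the tangent points at G = (-68.0, 30.2) on VG and S = (-56.0, 42.2) on SH. So G.y = 30.2.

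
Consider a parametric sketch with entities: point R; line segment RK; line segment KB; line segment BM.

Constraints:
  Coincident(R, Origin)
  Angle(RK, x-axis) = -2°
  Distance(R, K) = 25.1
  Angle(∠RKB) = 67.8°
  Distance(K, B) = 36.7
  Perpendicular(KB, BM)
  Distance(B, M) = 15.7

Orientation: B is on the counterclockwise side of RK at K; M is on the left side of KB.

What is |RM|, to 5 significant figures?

28.241

R is at the origin; RK runs at -2.0° with length 25.1, so K = 25.1·(cos -2.0°, sin -2.0°) = (25.085, -0.87598). ∠RKB = 67.8°, so KB runs at -2.0° + (180° − 67.8°) = 110.20° from the x-axis; with |KB| = 36.7, B = K + 36.7·(cos 110.20°, sin 110.20°) = (12.412, 33.567). KB is perpendicular to BM; with |BM| = 15.7 on the left of KB, M = B + 15.7·(-0.93849, -0.34530) = (-2.3221, 28.146). Then |RM| = |M − R| = 28.241.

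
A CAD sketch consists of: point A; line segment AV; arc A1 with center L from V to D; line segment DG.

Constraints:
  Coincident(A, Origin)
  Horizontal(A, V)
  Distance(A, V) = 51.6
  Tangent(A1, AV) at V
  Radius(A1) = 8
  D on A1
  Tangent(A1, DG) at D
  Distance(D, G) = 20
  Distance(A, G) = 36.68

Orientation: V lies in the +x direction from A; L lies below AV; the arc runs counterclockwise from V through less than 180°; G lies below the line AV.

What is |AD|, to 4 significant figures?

45.74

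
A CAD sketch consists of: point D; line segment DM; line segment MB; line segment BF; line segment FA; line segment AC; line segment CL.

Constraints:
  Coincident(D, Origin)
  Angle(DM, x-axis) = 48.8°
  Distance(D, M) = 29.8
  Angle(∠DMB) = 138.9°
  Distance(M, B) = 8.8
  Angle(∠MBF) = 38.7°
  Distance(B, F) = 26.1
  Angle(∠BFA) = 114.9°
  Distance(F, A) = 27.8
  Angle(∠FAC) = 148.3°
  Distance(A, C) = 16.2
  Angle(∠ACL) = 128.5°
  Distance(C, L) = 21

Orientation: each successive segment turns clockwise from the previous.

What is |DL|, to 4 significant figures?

51.56

D is at the origin; DM runs at 48.8° with length 29.8, so M = (19.63, 22.42). ∠DMB = 138.9° gives MB at 7.700° from the x-axis; with |MB| = 8.8, B = (28.35, 23.60). ∠MBF = 38.7° gives BF at -133.6° from the x-axis; with |BF| = 26.1, F = (10.35, 4.700). ∠BFA = 114.9° gives FA at 161.3° from the x-axis; with |FA| = 27.8, A = (-15.98, 13.61). ∠FAC = 148.3° gives AC at 129.6° from the x-axis; with |AC| = 16.2, C = (-26.31, 26.10). ∠ACL = 128.5° gives CL at 78.10° from the x-axis; with |CL| = 21.0, L = (-21.98, 46.64). Then |DL| = |L − D| = 51.56.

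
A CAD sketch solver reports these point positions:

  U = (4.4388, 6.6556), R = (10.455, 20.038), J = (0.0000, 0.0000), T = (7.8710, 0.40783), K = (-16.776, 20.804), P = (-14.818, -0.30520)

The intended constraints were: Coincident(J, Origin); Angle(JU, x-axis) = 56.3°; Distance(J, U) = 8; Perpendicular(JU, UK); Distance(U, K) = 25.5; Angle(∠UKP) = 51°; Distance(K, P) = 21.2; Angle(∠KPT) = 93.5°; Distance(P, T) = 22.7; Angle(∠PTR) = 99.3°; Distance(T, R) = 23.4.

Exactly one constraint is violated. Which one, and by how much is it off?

Distance(T, R) = 23.4 — off by 3.60.

J = (0.00, 0.00) ✓; JU at 56.30° ✓; |JU| = 8.000 ✓; ∠(JU, UK) = 90.00° ✓; |UK| = 25.50 ✓; ∠UKP = 51.00° ✓; |KP| = 21.20 ✓; ∠KPT = 93.50° ✓; |PT| = 22.70 ✓; ∠PTR = 99.30° ✓; |TR| = 19.80 ✗.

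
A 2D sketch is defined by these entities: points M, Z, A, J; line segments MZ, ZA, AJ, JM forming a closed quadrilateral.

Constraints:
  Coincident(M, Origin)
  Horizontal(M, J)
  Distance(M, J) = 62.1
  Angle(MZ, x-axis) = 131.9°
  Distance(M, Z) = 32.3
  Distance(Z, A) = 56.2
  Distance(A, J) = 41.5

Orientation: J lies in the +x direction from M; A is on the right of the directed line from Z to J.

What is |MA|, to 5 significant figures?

24.855

Checks: MZ at 131.9° ✓; |ZA| = 56.20 ✓; |AJ| = 41.50 ✓.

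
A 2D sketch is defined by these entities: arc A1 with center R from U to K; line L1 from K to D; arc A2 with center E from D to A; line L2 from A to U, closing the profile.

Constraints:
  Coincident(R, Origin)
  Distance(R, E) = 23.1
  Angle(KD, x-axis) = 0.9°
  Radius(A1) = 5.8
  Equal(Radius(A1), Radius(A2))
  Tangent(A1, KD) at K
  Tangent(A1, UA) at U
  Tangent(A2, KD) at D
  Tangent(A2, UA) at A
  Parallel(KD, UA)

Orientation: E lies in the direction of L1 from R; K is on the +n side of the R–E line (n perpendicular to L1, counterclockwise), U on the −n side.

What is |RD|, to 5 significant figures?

23.817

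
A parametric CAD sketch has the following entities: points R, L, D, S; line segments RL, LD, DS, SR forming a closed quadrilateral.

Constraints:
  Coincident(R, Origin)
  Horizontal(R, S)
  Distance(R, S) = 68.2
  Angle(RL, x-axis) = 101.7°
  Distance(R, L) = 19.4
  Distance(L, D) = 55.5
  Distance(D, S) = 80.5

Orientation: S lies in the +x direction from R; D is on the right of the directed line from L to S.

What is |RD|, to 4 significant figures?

36.67

R is at the origin; R and S share the same y with |RS| = 68.2 and S in +x, so S = (68.2, 0). RL runs at 101.7° with |RL| = 19.4, so L = (-3.934, 19.00). D is determined by |LD| = 55.5 and |DS| = 80.5 together: it lies at the intersection of circle(L, 55.5) and circle(S, 80.5). With |LS| = 74.59, the foot of the radical line on LS is 14.51 from L and the perpendicular offset is √(55.5² − 14.51²) = 53.57. Taking the right-of-LS solution: D = (-3.549, -36.50).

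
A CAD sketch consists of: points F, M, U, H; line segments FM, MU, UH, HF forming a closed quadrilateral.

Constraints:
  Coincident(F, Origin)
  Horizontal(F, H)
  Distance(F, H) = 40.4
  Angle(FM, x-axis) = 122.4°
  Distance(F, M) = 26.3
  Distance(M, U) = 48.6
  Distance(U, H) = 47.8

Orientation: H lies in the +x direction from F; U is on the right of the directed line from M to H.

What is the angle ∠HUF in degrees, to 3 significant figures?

57.7°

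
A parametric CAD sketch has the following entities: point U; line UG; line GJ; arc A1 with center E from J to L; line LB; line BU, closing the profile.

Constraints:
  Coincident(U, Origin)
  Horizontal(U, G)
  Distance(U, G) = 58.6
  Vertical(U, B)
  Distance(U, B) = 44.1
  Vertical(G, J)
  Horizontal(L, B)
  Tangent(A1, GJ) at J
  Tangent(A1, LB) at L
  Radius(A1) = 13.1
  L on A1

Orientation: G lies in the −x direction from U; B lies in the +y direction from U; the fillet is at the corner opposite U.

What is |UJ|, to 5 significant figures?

66.294

U is at the origin; U and G share the same y with |UG| = 58.6 and G on the −x side, so G = (-58.600, 0.0000). U and B share the same x with |UB| = 44.1 and B on the +y side, so B = (0.0000, 44.100). The virtual corner opposite U is at (-58.600, 44.100). Since A1 is tangent to GJ there, EJ ⟂ GJ and the tangent condition forces EL to be normal to LB, with radius 13.1, so the center E sits 13.1 in from both sides at E = (-45.500, 31.000). That places the tangent points at J = (-58.600, 31.000) on GJ and L = (-45.500, 44.100) on LB. Then |UJ| = |J − U| = 66.294.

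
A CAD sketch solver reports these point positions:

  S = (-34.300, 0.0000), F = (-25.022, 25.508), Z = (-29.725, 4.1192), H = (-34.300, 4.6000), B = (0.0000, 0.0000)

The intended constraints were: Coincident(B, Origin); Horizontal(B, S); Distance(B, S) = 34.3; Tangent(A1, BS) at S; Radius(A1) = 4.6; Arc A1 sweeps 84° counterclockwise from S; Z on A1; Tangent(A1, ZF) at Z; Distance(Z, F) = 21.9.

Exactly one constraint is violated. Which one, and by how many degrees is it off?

Tangent(A1, ZF) at Z — off by 6.40°.

B = (0.00, 0.00) ✓; B.y = 0.00, S.y = 0.00 ✓; |BS| = 34.30 ✓; ∠(HS, SB) = 90.00° ✓; |HS| = 4.600 ✓; bearing(H→Z) − bearing(H→S) = 84.00° ✓; |HZ| = 4.600 ✓; ∠(HZ, ZF) = 96.40° ✗; |ZF| = 21.90 ✓.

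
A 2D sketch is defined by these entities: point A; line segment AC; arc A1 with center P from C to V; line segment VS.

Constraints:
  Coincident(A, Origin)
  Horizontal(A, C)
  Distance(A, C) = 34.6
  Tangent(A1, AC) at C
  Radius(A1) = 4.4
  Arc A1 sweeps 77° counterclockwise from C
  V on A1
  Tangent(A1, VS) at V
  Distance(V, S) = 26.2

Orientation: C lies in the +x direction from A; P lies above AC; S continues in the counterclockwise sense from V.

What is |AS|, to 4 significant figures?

53.32

A is at the origin; A and C share the same y with |AC| = 34.6 and C on the +x side, so C = (34.60, 0.000). The tangent condition forces PC to be normal to AC, so P = C + (0, 4.4) = (34.60, 4.400). On A1, C sits at bearing -90° from P; a 77° counterclockwise sweep puts V at bearing -13°, so V = P + 4.4·(cos -13°, sin -13°) = (38.89, 3.410). Tangency of A1 to VS means the radius PV is perpendicular to VS, so VS runs along (−sin -13°, cos -13°); with |VS| = 26.2, S = (44.78, 28.94). Then |AS| = |S − A| = 53.32.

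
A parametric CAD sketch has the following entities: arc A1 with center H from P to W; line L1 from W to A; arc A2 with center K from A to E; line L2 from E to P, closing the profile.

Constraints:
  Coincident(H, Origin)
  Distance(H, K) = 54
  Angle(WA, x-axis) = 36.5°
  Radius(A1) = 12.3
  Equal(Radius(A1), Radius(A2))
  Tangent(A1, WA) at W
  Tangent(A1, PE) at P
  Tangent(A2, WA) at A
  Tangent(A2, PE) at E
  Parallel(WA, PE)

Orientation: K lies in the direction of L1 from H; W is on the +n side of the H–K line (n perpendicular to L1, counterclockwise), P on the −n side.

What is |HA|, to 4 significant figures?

55.38

The slot axis is L1's direction at 36.5°, so u = (cos 36.5°, sin 36.5°) = (0.8039, 0.5948) and n = (−sin 36.5°, cos 36.5°) = (-0.5948, 0.8039). H is at the origin and K lies 54.0 along u from H, so K = 54.0·u = (43.41, 32.12). Tangency of A1 to both parallel lines with radius 12.3 puts W and P at H ± 12.3·n: W = (-7.316, 9.887), P = (7.316, -9.887). Equal radii place A and E the same way about K: A = K + 12.3·n = (36.09, 42.01), E = K − 12.3·n = (50.72, 22.23). Then |HA| = |A − H| = 55.38.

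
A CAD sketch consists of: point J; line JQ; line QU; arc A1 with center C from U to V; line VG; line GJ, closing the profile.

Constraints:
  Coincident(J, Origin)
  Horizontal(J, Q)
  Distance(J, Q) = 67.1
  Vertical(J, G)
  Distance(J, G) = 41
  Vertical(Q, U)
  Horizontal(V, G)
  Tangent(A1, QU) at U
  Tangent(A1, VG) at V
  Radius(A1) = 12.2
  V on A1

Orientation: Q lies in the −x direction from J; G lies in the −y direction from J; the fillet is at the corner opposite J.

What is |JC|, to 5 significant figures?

61.996

J is at the origin; JQ is horizontal with |JQ| = 67.1 and Q on the −x side, so Q = (-67.100, 0.0000). JG is vertical with |JG| = 41.0 and G on the −y side, so G = (0.0000, -41.000). The virtual corner opposite J is at (-67.100, -41.000). Since A1 is tangent to QU there, CU ⟂ QU and A1 meets VG tangentially, so CV is at right angles to VG, with radius 12.2, so the center C sits 12.2 in from both sides at C = (-54.900, -28.800). Then |JC| = |C − J| = 61.996.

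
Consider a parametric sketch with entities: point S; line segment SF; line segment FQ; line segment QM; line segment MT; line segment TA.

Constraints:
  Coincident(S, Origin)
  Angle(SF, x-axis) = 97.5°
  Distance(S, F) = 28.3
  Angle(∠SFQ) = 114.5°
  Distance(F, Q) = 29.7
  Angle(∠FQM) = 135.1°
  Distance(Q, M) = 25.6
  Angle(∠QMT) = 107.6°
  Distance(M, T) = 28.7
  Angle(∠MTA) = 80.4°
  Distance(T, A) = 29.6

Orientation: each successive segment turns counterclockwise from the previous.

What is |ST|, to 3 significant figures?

49.7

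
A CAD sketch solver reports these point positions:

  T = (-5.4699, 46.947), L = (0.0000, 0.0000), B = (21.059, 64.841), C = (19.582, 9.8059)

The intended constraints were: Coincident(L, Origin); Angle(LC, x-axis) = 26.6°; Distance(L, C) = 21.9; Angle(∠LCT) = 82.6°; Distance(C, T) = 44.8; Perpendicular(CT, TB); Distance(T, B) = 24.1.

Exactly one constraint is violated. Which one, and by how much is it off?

Distance(T, B) = 24.1 — off by 7.90.

L = (0.00, 0.00) ✓; LC at 26.60° ✓; |LC| = 21.90 ✓; ∠LCT = 82.60° ✓; |CT| = 44.80 ✓; ∠(CT, TB) = 90.00° ✓; |TB| = 32.00 ✗.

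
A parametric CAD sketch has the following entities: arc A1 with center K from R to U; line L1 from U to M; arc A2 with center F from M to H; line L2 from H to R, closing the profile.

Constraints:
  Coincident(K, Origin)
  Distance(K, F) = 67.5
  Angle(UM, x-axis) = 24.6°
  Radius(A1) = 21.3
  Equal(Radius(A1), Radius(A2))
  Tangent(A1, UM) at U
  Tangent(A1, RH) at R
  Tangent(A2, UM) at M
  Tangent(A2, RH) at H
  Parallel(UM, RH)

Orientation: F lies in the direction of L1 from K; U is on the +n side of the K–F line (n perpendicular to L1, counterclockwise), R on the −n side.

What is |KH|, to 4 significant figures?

70.78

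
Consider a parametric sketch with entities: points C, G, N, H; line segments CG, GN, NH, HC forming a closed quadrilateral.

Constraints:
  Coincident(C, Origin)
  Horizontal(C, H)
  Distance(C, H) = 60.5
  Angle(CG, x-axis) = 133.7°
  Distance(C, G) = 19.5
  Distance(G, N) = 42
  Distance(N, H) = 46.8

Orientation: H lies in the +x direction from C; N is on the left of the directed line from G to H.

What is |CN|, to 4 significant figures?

39.63

C is at the origin; CH is horizontal with |CH| = 60.5 and H in +x, so H = (60.5, 0). CG runs at 133.7° with |CG| = 19.5, so G = (-13.47, 14.10). N is determined by |GN| = 42.0 and |NH| = 46.8 together: it lies at the intersection of circle(G, 42.0) and circle(H, 46.8). With |GH| = 75.30, the foot of the radical line on GH is 34.82 from G and the perpendicular offset is √(42.0² − 34.82²) = 23.48. Taking the left-of-GH solution: N = (25.13, 30.65).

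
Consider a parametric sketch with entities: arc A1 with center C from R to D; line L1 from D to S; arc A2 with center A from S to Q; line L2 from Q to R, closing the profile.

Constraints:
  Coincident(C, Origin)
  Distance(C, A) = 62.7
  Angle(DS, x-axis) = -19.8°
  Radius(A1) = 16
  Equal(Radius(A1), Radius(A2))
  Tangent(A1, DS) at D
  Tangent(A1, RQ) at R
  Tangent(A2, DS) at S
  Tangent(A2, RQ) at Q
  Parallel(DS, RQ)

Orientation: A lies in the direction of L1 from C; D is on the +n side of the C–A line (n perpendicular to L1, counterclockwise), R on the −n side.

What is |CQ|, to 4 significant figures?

64.71

Tangency of A1 to both parallel lines with radius 16.0 puts D and R at C ± 16.0·n: D = (5.420, 15.05), R = (-5.420, -15.05). Equal radii place S and Q the same way about A: S = A + 16.0·n = (64.41, -6.185), Q = A − 16.0·n = (53.57, -36.29). Then |CQ| = |Q − C| = 64.71.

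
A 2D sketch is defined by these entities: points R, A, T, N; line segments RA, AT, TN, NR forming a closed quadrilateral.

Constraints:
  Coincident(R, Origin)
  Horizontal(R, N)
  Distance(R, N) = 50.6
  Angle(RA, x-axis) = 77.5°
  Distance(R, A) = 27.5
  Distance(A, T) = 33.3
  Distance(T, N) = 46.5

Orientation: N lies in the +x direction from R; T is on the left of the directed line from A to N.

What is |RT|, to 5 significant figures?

55.780

Checks: |AT| = 33.30 ✓; |TN| = 46.50 ✓.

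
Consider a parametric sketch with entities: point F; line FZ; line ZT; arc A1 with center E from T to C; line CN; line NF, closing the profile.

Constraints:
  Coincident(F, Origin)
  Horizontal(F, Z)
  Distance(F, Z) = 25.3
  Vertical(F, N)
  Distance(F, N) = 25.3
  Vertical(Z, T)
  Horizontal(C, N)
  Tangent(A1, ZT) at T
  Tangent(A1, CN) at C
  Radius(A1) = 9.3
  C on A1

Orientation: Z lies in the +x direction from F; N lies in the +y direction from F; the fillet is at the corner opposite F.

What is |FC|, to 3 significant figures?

29.9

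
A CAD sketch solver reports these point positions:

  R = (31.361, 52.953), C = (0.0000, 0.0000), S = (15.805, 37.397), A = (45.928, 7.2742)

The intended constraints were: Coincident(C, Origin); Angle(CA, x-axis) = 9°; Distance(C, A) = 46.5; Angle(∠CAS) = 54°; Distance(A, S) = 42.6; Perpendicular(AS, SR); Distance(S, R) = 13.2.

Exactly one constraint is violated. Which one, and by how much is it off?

Distance(S, R) = 13.2 — off by 8.80.

C = (0.00, 0.00) ✓; CA at 9.000° ✓; |CA| = 46.50 ✓; ∠CAS = 54.00° ✓; |AS| = 42.60 ✓; ∠(AS, SR) = 90.00° ✓; |SR| = 22.00 ✗.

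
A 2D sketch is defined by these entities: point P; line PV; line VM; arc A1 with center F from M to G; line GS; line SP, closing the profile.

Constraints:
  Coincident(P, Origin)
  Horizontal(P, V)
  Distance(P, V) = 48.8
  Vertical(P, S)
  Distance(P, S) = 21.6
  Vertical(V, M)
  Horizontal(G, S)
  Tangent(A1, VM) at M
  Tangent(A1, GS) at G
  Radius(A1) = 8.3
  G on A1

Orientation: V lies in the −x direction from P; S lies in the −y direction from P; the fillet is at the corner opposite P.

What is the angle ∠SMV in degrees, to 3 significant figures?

99.7°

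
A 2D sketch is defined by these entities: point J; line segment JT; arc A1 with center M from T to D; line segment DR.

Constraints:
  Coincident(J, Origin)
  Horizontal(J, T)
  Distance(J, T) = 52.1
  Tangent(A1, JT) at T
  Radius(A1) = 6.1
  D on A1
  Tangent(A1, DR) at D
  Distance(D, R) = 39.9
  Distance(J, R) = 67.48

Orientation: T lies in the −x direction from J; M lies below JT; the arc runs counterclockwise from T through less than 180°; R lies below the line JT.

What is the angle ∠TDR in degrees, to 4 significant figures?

128.5°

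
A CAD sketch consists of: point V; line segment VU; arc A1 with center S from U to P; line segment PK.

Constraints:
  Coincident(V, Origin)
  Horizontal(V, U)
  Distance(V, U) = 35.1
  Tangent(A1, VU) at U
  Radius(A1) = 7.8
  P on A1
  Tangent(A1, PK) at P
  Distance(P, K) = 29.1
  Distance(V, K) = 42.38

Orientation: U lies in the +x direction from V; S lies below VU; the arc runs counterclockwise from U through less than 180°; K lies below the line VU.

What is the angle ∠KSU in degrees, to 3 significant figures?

157°

Checks: |SP| = 7.800 ✓; ∠(SP, PK) = 90.00° ✓; |PK| = 29.10 ✓; |VK| = 42.38 ✓.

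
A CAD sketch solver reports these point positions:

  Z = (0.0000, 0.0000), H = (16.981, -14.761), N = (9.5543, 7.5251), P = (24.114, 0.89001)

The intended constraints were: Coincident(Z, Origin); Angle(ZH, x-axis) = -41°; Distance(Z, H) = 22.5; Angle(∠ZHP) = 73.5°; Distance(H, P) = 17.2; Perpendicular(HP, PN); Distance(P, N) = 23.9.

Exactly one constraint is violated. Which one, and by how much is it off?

Distance(P, N) = 23.9 — off by 7.90.

Z = (0.00, 0.00) ✓; ZH at -41.00° ✓; |ZH| = 22.50 ✓; ∠ZHP = 73.50° ✓; |HP| = 17.20 ✓; ∠(HP, PN) = 90.00° ✓; |PN| = 16.00 ✗.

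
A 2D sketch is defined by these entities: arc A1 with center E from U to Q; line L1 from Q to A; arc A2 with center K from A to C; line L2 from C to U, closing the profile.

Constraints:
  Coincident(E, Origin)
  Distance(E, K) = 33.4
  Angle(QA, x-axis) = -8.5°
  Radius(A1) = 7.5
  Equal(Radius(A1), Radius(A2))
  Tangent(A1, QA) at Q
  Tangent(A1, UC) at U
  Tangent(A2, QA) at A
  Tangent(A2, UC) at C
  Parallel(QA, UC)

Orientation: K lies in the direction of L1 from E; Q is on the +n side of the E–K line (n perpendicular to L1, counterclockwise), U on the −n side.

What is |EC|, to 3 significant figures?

34.2

The slot axis is L1's direction at -8.5°, so u = (cos -8.5°, sin -8.5°) = (0.989, -0.148) and n = (−sin -8.5°, cos -8.5°) = (0.148, 0.989). E is at the origin and K lies 33.4 along u from E, so K = 33.4·u = (33.0, -4.94). Tangency of A1 to both parallel lines with radius 7.5 puts Q and U at E ± 7.5·n: Q = (1.11, 7.42), U = (-1.11, -7.42). Equal radii place A and C the same way about K: A = K + 7.5·n = (34.1, 2.48), C = K − 7.5·n = (31.9, -12.4). Then |EC| = |C − E| = 34.2.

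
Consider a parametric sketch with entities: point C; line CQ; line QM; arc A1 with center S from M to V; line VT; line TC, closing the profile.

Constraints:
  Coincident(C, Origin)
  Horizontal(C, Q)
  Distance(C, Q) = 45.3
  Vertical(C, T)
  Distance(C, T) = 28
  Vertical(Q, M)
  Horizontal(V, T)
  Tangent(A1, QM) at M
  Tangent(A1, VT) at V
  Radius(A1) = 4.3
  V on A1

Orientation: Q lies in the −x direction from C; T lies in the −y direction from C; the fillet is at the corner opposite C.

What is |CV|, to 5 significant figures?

49.649

C is at the origin; C and Q share the same y with |CQ| = 45.3 and Q on the −x side, so Q = (-45.300, 0.0000). CT is vertical with |CT| = 28.0 and T on the −y side, so T = (0.0000, -28.000). The virtual corner opposite C is at (-45.300, -28.000). A1 meets QM tangentially, so SM is at right angles to QM and A1 meets VT tangentially, so SV is at right angles to VT, with radius 4.3, so the center S sits 4.3 in from both sides at S = (-41.000, -23.700). That places the tangent points at M = (-45.300, -23.700) on QM and V = (-41.000, -28.000) on VT. Then |CV| = |V − C| = 49.649.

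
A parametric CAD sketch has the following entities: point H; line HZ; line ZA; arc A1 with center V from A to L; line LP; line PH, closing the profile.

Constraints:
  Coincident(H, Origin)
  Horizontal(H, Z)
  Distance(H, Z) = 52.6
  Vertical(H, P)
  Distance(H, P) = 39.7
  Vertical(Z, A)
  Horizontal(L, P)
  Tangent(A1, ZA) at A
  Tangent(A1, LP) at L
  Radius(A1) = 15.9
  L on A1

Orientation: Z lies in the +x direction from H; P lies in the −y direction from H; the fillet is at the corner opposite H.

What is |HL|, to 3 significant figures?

54.1

H is at the origin; H and Z share the same y with |HZ| = 52.6 and Z on the +x side, so Z = (52.6, 0.00). H and P share the same x with |HP| = 39.7 and P on the −y side, so P = (0.00, -39.7). The virtual corner opposite H is at (52.6, -39.7). A1 meets ZA tangentially, so VA is at right angles to ZA and since A1 is tangent to LP there, VL ⟂ LP, with radius 15.9, so the center V sits 15.9 in from both sides at V = (36.7, -23.8). That places the tangent points at A = (52.6, -23.8) on ZA and L = (36.7, -39.7) on LP. Then |HL| = |L − H| = 54.1.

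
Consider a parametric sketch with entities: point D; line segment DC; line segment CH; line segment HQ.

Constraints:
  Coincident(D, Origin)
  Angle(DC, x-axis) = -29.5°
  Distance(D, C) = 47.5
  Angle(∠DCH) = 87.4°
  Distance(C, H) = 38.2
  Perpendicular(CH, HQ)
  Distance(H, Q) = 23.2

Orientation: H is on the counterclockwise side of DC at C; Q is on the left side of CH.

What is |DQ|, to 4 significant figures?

43.44

∠DCH = 87.4°, so CH runs at -29.5° + (180° − 87.4°) = 63.10° from the x-axis; with |CH| = 38.2, H = C + 38.2·(cos 63.10°, sin 63.10°) = (58.62, 10.68). CH is perpendicular to HQ; with |HQ| = 23.2 on the left of CH, Q = H + 23.2·(-0.8918, 0.4524) = (37.94, 21.17). Then |DQ| = |Q − D| = 43.44.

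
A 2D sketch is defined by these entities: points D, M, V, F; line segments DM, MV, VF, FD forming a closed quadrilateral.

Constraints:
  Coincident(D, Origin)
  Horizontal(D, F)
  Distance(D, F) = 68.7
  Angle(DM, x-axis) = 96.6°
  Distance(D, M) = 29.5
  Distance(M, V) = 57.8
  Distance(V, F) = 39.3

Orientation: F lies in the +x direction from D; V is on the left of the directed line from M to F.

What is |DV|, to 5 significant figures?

65.115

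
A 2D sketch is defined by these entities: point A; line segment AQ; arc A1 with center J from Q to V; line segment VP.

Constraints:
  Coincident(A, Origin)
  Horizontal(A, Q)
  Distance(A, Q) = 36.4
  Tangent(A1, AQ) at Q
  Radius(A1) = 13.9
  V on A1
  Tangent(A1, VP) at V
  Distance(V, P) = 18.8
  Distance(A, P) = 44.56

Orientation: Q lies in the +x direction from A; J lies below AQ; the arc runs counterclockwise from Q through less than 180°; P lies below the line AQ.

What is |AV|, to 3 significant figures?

28.5

A is at the origin; AQ is horizontal with |AQ| = 36.4 and Q on the +x side, so Q = (36.4, 0.00). Since A1 is tangent to AQ there, JQ ⟂ AQ, so J = Q + (0, -13.9) = (36.4, -13.9). Since JV ⟂ VP (tangency), |JP| = √(13.9² + 18.8²) = 23.4 regardless of where V sits on A1. So P lies on both circle(A, 44.56) and circle(J, 23.4); the below-AQ intersection is P = (27.1, -35.4). V is the foot of the tangent from P: V = (22.9, -17.0).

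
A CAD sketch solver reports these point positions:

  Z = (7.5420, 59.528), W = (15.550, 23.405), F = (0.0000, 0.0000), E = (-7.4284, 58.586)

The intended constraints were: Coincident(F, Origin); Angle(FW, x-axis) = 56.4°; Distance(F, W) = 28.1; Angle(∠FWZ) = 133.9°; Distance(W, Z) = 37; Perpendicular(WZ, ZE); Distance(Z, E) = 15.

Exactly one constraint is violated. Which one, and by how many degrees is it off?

Perpendicular(WZ, ZE) — off by 8.90°.

F = (0.00, 0.00) ✓; FW at 56.40° ✓; |FW| = 28.10 ✓; ∠FWZ = 133.9° ✓; |WZ| = 37.00 ✓; ∠(WZ, ZE) = 81.10° ✗; |ZE| = 15.00 ✓.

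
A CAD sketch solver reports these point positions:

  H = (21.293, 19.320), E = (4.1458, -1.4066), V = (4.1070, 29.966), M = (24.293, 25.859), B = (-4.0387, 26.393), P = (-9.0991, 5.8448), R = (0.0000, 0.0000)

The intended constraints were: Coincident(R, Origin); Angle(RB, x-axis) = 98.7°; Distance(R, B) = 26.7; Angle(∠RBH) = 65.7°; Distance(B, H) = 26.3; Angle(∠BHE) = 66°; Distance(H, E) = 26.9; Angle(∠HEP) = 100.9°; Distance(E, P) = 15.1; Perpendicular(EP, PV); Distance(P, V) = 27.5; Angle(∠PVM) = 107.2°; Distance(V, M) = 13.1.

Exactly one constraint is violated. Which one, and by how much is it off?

Distance(V, M) = 13.1 — off by 7.50.

R = (0.00, 0.00) ✓; RB at 98.70° ✓; |RB| = 26.70 ✓; ∠RBH = 65.70° ✓; |BH| = 26.30 ✓; ∠BHE = 66.00° ✓; |HE| = 26.90 ✓; ∠HEP = 100.9° ✓; |EP| = 15.10 ✓; ∠(EP, PV) = 90.00° ✓; |PV| = 27.50 ✓; ∠PVM = 107.2° ✓; |VM| = 20.60 ✗.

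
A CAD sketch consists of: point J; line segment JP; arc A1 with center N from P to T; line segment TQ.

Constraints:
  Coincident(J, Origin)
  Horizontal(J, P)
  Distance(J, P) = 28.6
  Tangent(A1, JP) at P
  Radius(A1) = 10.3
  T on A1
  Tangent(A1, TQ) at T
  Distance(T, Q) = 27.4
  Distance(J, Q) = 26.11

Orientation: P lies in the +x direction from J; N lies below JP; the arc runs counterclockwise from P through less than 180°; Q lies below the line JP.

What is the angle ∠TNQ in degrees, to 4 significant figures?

69.40°

Checks: ∠(NP, PJ) = 90.00° ✓; |NT| = 10.30 ✓; ∠(NT, TQ) = 90.00° ✓; |TQ| = 27.40 ✓; |JQ| = 26.11 ✓.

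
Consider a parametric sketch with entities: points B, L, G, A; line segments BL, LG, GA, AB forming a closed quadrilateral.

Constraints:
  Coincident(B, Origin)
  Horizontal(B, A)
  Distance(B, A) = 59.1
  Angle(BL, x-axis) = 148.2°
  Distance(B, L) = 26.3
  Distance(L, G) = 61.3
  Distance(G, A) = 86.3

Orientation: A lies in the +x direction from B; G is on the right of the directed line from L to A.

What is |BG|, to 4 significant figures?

48.67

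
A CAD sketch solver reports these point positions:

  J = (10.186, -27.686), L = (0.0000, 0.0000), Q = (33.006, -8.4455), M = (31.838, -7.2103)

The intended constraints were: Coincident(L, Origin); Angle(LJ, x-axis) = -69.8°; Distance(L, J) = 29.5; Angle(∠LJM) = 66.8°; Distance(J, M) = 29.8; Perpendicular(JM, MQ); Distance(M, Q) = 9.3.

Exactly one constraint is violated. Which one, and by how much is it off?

Distance(M, Q) = 9.3 — off by 7.60.

L = (0.00, 0.00) ✓; LJ at -69.80° ✓; |LJ| = 29.50 ✓; ∠LJM = 66.80° ✓; |JM| = 29.80 ✓; ∠(JM, MQ) = 90.00° ✓; |MQ| = 1.700 ✗.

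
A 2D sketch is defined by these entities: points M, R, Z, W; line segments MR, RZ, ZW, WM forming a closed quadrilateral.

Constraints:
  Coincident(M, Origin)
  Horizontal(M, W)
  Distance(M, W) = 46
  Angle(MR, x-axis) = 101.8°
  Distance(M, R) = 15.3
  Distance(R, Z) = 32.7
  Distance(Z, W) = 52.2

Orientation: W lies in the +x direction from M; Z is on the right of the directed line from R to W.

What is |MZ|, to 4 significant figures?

17.99

M is at the origin; MW is horizontal with |MW| = 46.0 and W in +x, so W = (46.0, 0). MR runs at 101.8° with |MR| = 15.3, so R = (-3.129, 14.98). Z is determined by |RZ| = 32.7 and |ZW| = 52.2 together: it lies at the intersection of circle(R, 32.7) and circle(W, 52.2). With |RW| = 51.36, the foot of the radical line on RW is 9.564 from R and the perpendicular offset is √(32.7² − 9.564²) = 31.27. Taking the right-of-RW solution: Z = (-3.099, -17.72).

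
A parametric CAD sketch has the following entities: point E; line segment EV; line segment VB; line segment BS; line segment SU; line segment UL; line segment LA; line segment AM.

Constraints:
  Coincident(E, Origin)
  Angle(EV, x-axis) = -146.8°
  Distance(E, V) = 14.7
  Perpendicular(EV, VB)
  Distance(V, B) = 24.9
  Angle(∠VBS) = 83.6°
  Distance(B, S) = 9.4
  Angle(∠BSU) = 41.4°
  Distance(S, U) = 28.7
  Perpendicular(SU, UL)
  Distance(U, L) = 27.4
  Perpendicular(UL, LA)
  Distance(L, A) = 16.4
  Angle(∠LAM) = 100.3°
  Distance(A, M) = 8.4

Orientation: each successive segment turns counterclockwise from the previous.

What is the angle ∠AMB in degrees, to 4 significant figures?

174.1°

E is at the origin; EV runs at -146.8° with length 14.7, so V = (-12.30, -8.049). The perpendicularity gives VB at right angles to EV, so VB runs at -56.80°; with |VB| = 24.9, B = (1.334, -28.88). ∠VBS = 83.6° gives BS at 39.60° from the x-axis; with |BS| = 9.4, S = (8.577, -22.89). ∠BSU = 41.4° gives SU at 178.2° from the x-axis; with |SU| = 28.7, U = (-20.11, -21.99). SU is perpendicular to UL, so UL runs at -91.80°; with |UL| = 27.4, L = (-20.97, -49.38). UL ⟂ LA, so LA runs at -1.800°; with |LA| = 16.4, A = (-4.578, -49.89). ∠LAM = 100.3° gives AM at 77.90° from the x-axis; with |AM| = 8.4, M = (-2.817, -41.68). Then cos ∠AMB = MA·MB / (|MA||MB|), giving 174.1°.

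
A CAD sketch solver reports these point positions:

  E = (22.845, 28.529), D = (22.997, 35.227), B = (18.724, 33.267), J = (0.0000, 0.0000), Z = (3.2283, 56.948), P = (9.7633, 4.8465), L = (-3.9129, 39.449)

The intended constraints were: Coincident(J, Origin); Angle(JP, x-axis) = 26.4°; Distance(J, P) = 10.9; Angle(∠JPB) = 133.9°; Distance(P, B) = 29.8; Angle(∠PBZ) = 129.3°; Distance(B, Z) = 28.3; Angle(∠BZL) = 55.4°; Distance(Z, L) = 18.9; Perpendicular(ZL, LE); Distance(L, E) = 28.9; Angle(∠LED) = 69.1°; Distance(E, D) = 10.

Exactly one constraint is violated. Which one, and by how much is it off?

Distance(E, D) = 10 — off by 3.30.

J = (0.00, 0.00) ✓; JP at 26.40° ✓; |JP| = 10.90 ✓; ∠JPB = 133.9° ✓; |PB| = 29.80 ✓; ∠PBZ = 129.3° ✓; |BZ| = 28.30 ✓; ∠BZL = 55.40° ✓; |ZL| = 18.90 ✓; ∠(ZL, LE) = 90.00° ✓; |LE| = 28.90 ✓; ∠LED = 69.10° ✓; |ED| = 6.700 ✗.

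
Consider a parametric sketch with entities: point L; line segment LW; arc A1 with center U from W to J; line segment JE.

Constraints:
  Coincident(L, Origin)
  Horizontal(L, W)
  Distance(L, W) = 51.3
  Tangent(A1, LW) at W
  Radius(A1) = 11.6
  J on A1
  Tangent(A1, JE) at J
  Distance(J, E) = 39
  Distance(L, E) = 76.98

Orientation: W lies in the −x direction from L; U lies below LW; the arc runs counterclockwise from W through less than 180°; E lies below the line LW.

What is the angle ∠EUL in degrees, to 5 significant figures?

110.57°

Checks: |UJ| = 11.60 ✓; ∠(UJ, JE) = 90.00° ✓; |JE| = 39.00 ✓; |LE| = 76.98 ✓.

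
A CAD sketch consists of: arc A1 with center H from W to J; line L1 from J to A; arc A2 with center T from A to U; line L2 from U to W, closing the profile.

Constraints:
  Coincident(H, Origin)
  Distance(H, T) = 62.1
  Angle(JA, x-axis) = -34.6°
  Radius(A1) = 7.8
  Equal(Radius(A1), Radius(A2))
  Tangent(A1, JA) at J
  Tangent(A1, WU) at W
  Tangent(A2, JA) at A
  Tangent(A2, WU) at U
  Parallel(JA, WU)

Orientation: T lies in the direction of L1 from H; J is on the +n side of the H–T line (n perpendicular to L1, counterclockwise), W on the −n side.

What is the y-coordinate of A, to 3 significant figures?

-28.8

Tangency of A1 to both parallel lines with radius 7.8 puts J and W at H ± 7.8·n: J = (4.43, 6.42), W = (-4.43, -6.42). Equal radii place A and U the same way about T: A = T + 7.8·n = (55.5, -28.8), U = T − 7.8·n = (46.7, -41.7). So A.y = -28.8.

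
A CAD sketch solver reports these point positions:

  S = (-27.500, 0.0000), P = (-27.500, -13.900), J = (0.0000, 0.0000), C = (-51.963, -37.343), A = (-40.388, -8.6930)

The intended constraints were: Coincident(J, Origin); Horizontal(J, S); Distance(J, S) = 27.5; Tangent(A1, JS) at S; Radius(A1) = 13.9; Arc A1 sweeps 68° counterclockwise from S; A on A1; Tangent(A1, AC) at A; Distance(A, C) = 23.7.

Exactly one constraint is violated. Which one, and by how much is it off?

Distance(A, C) = 23.7 — off by 7.20.

J = (0.00, 0.00) ✓; J.y = 0.00, S.y = 0.00 ✓; |JS| = 27.50 ✓; ∠(PS, SJ) = 90.00° ✓; |PS| = 13.90 ✓; bearing(P→A) − bearing(P→S) = 68.00° ✓; |PA| = 13.90 ✓; ∠(PA, AC) = 90.00° ✓; |AC| = 30.90 ✗.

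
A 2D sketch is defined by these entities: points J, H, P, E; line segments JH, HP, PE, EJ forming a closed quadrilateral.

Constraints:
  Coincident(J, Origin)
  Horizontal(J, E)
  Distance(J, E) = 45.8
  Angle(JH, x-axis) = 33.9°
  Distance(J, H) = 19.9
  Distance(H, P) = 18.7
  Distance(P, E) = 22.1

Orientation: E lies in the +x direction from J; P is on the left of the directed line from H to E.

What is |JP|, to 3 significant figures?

38.4

Checks: |HP| = 18.70 ✓; |PE| = 22.10 ✓.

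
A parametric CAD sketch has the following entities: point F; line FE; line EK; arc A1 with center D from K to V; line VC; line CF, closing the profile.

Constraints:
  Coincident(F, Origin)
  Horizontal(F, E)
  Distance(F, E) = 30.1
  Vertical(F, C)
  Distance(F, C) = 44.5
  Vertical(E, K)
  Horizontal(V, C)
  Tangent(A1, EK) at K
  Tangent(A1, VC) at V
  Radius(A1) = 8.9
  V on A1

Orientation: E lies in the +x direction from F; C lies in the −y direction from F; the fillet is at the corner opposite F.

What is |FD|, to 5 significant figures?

41.434

FC is vertical with |FC| = 44.5 and C on the −y side, so C = (0.0000, -44.500). The virtual corner opposite F is at (30.100, -44.500). A1 meets EK tangentially, so DK is at right angles to EK and A1 meets VC tangentially, so DV is at right angles to VC, with radius 8.9, so the center D sits 8.9 in from both sides at D = (21.200, -35.600). Then |FD| = |D − F| = 41.434.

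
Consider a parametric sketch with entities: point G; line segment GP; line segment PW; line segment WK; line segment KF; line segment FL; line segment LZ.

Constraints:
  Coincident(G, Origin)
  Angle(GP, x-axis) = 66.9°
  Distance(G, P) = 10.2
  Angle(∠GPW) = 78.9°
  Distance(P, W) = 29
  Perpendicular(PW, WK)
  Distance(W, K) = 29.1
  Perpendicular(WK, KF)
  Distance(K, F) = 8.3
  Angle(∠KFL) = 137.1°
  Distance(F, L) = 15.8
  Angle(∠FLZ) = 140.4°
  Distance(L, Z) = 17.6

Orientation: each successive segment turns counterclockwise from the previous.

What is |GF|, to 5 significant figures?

26.749

PW is perpendicular to WK, so WK runs at -102.00°; with |WK| = 29.1, K = (-30.415, -13.052). The perpendicularity gives KF at right angles to WK, so KF runs at -12.000°; with |KF| = 8.3, F = (-22.296, -14.778). Then |GF| = |F − G| = 26.749.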